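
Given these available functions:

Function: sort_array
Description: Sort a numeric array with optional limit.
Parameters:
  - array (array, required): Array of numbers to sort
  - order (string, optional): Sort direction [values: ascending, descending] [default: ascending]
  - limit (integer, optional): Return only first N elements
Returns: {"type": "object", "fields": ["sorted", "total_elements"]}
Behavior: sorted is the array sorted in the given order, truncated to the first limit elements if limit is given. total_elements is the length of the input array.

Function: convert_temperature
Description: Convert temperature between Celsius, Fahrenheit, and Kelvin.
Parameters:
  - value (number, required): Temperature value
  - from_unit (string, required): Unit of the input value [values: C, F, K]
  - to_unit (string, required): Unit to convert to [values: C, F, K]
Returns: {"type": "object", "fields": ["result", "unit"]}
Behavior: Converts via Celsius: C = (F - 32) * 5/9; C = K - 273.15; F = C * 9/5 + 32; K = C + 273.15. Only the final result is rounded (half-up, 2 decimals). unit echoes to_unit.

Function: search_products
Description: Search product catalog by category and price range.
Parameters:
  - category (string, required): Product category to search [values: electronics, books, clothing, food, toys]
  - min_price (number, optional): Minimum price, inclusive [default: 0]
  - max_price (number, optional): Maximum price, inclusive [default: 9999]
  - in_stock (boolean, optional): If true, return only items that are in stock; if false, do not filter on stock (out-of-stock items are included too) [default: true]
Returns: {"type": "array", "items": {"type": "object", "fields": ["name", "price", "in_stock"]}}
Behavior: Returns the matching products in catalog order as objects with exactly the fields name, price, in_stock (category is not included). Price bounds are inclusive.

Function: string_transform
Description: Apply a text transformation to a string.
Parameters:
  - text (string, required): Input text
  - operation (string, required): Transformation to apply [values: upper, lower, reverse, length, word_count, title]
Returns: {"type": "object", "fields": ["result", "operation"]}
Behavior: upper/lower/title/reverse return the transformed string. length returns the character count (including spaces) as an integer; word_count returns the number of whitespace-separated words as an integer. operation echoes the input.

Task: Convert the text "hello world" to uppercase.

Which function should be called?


The task needs a function whose description is: Apply a text transformation to a string.
string_transform


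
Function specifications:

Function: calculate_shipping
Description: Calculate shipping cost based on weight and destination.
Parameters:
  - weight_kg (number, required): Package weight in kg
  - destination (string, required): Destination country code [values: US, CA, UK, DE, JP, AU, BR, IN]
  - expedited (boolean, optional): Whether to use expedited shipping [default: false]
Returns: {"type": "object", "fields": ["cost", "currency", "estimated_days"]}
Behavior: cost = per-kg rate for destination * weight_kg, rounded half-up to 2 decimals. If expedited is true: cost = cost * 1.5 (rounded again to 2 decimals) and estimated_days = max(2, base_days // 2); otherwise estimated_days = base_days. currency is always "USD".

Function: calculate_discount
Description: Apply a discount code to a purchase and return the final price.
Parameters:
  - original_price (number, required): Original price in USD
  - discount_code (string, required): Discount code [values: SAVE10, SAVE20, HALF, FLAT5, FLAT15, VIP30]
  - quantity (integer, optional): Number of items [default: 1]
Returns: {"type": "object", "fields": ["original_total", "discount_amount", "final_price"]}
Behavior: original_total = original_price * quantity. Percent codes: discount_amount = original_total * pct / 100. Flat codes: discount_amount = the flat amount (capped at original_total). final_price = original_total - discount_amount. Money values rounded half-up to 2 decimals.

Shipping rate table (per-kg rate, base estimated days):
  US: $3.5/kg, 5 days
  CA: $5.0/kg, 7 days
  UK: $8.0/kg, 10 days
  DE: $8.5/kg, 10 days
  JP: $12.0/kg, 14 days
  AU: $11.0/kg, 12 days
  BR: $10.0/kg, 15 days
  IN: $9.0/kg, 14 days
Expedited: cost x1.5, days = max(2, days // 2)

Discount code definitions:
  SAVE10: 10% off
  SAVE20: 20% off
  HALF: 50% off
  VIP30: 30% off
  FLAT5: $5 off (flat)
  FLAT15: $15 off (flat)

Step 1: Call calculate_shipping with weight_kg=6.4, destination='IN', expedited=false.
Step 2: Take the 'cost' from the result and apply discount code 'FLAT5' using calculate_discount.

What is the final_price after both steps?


Step 1: calculate_shipping(weight_kg=6.4, destination=IN, expedited=false)
  Rate for IN: $9.0/kg, base 14 days
  cost = 9.0 * 6.4 = 57.6 -> 57.60
  expedited not set/false: estimated_days = 14
  -> cost = 57.60 USD
Step 2: calculate_discount(original_price=57.6, discount_code=FLAT5, quantity=1)
  original_total = 57.6 * 1 = 57.60
  FLAT5 = $5 flat: discount_amount = min(5.00, 57.60) = 5.00
  final_price = 57.60 - 5.00 = 52.60
  -> final_price = 52.60
$52.60


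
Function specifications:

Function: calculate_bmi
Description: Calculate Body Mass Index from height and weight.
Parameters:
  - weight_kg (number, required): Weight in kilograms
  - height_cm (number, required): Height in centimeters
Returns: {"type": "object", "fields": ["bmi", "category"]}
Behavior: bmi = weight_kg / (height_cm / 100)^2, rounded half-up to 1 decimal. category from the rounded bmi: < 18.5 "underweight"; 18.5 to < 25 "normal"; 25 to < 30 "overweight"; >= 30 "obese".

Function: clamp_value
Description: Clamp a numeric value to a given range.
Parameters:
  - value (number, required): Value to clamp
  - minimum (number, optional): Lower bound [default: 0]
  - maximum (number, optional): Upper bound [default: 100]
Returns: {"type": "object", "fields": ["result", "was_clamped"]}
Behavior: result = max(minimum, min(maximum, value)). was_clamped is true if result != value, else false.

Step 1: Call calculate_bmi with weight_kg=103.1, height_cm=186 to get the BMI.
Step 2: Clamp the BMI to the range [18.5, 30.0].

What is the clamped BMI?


Step 1: calculate_bmi(weight_kg=103.1, height_cm=186)
  height_m = 186 / 100 = 1.86
  bmi = 103.1 / 1.86^2 = 103.1 / 3.4596 = 29.801133 -> 29.8
  25 <= 29.8 < 30 -> overweight
  -> bmi = 29.8
Step 2: clamp_value(value=29.8, minimum=18.5, maximum=30.0)
  result = max(18.5, min(30.0, 29.8)) = max(18.5, 29.8) = 29.8
  was_clamped = (29.8 != 29.8) = false
  -> result = 29.8
29.8


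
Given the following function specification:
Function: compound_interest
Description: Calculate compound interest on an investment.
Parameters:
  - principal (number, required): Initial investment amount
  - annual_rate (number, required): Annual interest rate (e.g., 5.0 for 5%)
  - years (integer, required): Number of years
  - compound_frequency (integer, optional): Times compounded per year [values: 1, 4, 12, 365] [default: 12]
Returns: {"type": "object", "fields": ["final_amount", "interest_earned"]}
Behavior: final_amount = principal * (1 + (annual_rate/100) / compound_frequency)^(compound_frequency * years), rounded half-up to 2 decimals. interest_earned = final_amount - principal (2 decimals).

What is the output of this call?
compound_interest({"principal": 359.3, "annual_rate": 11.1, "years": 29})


Defaults applied: compound_frequency=12
rate per period = 11.1/100/12 = 0.00925 (keep full precision); periods = 12 * 29 = 348
(1 + 0.00925)^348 = 24.63586483
final_amount = 359.3 * 24.63586483 = 8851.666235 -> 8851.67
interest_earned = 8851.67 - 359.30 = 8492.37
Output:
{"final_amount": 8851.67, "interest_earned": 8492.37}


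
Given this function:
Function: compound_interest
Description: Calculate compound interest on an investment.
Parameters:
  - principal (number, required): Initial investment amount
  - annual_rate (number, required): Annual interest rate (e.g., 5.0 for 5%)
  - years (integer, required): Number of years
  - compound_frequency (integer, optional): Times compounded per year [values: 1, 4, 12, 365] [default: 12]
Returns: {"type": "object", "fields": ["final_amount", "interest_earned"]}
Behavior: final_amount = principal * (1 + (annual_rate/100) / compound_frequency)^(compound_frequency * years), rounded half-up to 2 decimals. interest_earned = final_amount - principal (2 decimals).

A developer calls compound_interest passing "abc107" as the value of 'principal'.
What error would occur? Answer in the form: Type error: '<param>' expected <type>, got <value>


Spec: 'principal' is declared as number; "abc107" is a string.
Type error: 'principal' expected number, got "abc107"


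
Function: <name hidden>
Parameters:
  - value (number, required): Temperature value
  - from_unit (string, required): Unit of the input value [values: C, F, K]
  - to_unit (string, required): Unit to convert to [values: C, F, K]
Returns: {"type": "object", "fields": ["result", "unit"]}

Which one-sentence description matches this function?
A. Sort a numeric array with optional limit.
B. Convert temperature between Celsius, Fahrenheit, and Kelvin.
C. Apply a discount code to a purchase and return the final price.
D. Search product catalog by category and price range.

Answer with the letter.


Parameters value, from_unit, to_unit and return ["result", "unit"] fit: Convert temperature between Celsius, Fahrenheit, and Kelvin.
B


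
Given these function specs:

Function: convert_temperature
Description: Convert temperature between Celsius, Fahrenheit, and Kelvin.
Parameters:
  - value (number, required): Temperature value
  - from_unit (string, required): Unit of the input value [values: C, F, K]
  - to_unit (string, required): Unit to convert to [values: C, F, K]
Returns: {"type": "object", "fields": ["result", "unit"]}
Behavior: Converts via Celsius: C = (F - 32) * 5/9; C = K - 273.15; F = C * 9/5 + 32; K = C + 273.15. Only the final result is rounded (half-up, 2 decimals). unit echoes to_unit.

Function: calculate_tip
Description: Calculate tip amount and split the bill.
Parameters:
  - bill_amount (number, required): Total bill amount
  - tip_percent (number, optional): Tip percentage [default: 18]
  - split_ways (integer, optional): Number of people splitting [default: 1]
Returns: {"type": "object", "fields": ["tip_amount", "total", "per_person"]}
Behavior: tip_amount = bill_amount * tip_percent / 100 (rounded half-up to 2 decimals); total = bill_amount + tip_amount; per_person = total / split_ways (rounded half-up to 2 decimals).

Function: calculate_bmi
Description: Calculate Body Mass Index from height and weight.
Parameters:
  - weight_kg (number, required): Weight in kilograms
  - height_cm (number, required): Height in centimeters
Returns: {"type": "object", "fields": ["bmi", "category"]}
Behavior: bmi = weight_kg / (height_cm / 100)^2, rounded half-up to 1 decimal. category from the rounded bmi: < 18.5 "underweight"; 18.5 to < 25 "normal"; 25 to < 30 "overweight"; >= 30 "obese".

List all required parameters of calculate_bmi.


Parameters of calculate_bmi and their required/optional flag:
  weight_kg: required
  height_cm: required
height_cm, weight_kg


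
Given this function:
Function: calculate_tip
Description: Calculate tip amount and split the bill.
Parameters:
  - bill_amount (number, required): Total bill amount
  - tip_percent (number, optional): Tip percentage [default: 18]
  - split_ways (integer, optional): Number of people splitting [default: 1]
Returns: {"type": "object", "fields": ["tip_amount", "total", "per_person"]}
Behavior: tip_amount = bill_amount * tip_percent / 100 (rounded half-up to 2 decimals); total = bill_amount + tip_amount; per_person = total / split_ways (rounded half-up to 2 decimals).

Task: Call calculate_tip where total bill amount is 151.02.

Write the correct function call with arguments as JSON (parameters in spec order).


Mapping each described value to its parameter name:
  'Total bill amount' -> bill_amount = 151.02
calculate_tip({"bill_amount": 151.02})


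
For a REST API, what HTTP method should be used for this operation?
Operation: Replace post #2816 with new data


GET = read, POST = create, PUT = update/replace, DELETE = remove
This operation is an update/replace.
PUT


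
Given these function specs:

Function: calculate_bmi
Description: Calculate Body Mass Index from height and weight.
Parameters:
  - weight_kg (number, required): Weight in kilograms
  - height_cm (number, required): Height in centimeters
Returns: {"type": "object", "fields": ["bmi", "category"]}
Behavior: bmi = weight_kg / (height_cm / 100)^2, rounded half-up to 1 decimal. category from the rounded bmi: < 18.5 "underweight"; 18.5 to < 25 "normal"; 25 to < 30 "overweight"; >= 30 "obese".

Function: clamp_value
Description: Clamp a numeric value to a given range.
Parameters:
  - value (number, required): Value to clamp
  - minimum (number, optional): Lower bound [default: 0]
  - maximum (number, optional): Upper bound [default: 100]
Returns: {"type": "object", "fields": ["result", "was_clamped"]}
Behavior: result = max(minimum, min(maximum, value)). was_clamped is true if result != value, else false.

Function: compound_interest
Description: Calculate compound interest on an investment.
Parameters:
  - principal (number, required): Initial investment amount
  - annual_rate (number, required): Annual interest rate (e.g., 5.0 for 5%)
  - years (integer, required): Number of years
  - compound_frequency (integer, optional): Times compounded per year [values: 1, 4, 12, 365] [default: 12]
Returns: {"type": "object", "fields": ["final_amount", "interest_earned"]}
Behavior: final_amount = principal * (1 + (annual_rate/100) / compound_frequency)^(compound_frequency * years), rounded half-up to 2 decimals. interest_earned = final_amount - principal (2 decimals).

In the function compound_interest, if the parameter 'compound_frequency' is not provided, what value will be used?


The compound_interest spec declares:
  - compound_frequency (integer, optional): Times compounded per year [values: 1, 4, 12, 365] [default: 12]
Default:
12


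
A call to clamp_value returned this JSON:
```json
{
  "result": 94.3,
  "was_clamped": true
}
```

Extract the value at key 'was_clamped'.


true


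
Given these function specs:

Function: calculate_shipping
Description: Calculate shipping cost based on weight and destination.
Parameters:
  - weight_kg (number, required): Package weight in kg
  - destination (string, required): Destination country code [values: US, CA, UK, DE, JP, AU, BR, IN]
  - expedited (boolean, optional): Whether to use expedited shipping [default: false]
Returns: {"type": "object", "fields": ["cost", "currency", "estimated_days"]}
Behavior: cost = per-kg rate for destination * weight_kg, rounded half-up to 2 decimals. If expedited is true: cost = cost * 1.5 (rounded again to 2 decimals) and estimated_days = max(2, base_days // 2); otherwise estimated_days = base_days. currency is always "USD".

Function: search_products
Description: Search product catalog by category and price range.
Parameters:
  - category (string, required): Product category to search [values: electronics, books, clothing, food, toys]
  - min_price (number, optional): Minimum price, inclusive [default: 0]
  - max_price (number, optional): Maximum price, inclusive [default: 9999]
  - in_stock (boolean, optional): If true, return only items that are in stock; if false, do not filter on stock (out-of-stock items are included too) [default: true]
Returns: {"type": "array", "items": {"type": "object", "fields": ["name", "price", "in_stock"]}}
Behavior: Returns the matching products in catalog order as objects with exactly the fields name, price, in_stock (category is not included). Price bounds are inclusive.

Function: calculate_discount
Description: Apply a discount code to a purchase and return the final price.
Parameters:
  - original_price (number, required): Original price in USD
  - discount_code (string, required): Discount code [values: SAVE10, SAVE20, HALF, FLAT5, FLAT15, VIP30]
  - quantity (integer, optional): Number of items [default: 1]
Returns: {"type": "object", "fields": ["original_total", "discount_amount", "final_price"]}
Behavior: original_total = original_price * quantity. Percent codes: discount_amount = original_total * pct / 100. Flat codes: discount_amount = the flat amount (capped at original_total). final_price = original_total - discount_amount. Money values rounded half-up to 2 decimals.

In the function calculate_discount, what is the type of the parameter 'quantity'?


The calculate_discount spec declares:
  - quantity (integer, optional): Number of items [default: 1]
Type:
integer


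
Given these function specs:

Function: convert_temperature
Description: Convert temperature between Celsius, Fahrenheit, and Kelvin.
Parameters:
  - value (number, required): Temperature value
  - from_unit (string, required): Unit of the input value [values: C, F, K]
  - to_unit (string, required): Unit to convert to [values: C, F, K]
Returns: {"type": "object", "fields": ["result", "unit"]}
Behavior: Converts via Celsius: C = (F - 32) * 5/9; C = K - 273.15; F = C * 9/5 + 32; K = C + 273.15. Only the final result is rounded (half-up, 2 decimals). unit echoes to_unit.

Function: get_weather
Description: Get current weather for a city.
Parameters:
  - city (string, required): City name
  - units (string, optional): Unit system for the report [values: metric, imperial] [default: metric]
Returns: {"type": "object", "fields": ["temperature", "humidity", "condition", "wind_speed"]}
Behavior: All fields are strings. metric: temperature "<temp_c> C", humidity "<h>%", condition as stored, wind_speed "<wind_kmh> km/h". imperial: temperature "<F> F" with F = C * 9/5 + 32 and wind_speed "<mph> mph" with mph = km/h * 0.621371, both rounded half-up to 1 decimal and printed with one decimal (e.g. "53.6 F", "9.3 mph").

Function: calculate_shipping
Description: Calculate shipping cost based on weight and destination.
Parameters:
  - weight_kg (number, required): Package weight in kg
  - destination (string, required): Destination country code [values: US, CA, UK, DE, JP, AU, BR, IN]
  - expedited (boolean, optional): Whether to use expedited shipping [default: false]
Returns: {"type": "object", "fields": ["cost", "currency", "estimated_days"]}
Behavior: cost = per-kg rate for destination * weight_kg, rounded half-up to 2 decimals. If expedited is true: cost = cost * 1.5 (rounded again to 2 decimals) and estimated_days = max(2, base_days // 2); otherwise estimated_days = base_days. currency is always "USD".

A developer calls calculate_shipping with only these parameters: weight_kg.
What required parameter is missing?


Required parameters: weight_kg, destination
Provided: weight_kg
Missing: destination
destination


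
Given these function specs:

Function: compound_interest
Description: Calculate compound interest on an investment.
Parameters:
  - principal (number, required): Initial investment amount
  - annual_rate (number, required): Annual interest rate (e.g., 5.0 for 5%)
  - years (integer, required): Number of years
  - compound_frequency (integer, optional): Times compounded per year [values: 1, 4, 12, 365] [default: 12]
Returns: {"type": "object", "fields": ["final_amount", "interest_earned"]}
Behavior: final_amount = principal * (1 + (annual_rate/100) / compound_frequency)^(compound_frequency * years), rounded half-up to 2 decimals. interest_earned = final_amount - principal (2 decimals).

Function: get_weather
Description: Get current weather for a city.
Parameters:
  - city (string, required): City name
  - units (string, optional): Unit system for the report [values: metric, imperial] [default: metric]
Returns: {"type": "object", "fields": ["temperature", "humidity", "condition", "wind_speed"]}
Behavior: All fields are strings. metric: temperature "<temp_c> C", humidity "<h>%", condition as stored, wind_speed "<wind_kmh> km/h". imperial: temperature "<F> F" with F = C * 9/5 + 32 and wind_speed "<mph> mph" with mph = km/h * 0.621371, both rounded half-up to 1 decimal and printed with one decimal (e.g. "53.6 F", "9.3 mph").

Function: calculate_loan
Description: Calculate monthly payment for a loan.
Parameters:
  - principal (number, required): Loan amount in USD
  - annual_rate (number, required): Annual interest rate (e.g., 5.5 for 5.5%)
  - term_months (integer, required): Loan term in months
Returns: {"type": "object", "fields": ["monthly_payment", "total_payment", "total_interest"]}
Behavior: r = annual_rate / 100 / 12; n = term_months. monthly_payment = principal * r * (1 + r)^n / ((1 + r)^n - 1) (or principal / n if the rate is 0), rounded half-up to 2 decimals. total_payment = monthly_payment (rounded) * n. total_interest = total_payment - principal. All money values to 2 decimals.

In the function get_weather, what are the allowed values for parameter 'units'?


The get_weather spec declares:
  - units (string, optional): Unit system for the report [values: metric, imperial] [default: metric]
Allowed values:
metric, imperial


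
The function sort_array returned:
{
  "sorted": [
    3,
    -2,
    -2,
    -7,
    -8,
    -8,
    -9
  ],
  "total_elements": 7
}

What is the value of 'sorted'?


[3, -2, -2, -7, -8, -8, -9]


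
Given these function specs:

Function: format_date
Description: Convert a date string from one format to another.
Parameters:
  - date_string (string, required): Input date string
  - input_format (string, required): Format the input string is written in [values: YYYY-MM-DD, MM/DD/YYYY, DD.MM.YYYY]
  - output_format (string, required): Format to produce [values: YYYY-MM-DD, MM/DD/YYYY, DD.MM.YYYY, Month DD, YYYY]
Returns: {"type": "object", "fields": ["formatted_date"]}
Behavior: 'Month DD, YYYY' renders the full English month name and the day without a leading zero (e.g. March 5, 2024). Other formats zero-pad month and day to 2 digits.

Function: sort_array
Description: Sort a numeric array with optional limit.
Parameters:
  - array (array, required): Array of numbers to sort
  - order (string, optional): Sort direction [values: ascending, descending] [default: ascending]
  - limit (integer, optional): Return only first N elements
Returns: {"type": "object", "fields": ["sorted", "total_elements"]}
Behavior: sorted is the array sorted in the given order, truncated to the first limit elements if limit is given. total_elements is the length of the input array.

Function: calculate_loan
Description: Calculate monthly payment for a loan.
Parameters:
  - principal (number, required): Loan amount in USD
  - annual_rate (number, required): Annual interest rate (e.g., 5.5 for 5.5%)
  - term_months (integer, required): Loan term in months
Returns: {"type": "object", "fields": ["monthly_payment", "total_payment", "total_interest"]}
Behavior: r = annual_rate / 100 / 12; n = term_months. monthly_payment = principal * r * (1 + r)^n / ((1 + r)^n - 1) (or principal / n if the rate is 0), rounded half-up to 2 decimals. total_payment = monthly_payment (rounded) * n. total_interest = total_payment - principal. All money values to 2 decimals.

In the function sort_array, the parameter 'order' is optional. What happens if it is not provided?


The sort_array spec declares:
  - order (string, optional): Sort direction [values: ascending, descending] [default: ascending]
It defaults to ascending


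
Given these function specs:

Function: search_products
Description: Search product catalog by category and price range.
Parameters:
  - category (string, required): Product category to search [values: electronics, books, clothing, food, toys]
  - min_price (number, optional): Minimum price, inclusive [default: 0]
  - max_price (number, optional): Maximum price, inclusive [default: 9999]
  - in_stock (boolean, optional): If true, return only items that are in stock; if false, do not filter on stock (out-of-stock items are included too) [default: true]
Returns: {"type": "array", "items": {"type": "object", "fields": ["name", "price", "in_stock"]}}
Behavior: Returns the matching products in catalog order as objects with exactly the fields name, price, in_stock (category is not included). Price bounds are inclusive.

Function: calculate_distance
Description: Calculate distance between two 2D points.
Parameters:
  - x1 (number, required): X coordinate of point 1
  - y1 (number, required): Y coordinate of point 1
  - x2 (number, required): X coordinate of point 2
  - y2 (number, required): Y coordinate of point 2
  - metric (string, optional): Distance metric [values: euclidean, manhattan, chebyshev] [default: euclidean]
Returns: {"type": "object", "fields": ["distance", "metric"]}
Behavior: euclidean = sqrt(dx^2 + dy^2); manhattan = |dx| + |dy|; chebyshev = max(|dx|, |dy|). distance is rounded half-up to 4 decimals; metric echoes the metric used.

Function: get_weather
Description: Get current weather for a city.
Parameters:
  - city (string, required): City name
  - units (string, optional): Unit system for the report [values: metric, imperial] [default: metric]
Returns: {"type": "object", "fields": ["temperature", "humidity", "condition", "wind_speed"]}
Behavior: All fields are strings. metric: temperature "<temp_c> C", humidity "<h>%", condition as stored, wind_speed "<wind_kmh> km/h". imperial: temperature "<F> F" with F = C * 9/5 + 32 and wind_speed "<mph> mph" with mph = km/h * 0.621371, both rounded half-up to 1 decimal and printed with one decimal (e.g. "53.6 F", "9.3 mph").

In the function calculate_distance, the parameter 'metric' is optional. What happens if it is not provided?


The calculate_distance spec declares:
  - metric (string, optional): Distance metric [values: euclidean, manhattan, chebyshev] [default: euclidean]
It defaults to euclidean


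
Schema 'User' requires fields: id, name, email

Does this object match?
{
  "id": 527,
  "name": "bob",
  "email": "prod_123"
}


Checking required fields... All present.
Valid - all required fields present


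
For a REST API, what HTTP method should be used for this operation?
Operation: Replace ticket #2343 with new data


GET = read, POST = create, PUT = update/replace, DELETE = remove
This operation is an update/replace.
PUT


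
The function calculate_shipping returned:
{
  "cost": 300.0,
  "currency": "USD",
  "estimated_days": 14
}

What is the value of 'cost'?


300.0


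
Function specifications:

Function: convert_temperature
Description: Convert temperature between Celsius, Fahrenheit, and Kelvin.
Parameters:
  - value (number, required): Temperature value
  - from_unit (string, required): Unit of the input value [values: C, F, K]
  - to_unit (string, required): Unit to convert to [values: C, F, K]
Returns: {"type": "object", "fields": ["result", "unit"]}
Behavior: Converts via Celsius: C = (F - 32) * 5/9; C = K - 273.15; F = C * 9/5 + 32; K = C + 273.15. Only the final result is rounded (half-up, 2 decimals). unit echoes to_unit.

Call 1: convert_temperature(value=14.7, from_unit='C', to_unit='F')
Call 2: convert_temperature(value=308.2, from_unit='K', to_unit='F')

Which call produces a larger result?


Call 1:
  Input already in C: 14.7
  To F: 14.7 * 9/5 + 32 = 58.46
  Round to 2 decimals: 58.46
  -> 58.46 F
Call 2:
  To C: 308.2 - 273.15 = 35.05
  To F: 35.05 * 9/5 + 32 = 95.09
  Round to 2 decimals: 95.09
  -> 95.09 F
Call 2 (95.09 F)


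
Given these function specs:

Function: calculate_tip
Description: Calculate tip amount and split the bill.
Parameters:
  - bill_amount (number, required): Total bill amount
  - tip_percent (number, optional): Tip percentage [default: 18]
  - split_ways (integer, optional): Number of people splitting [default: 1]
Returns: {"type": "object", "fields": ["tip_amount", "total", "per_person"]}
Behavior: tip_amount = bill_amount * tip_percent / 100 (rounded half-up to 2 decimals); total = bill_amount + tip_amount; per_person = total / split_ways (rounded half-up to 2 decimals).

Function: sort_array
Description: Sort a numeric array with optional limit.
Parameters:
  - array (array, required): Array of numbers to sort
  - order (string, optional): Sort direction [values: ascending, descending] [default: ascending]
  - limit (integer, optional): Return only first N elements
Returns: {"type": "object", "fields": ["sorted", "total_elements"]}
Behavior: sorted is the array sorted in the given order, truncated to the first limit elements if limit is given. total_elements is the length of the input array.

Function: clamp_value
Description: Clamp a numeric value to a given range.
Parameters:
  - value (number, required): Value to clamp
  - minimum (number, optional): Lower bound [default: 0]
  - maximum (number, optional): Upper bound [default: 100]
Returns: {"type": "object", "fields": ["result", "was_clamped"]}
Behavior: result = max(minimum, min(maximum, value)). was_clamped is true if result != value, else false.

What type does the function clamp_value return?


The clamp_value spec declares Returns: {"type": "object", "fields": ["result", "was_clamped"]}
Type:
object


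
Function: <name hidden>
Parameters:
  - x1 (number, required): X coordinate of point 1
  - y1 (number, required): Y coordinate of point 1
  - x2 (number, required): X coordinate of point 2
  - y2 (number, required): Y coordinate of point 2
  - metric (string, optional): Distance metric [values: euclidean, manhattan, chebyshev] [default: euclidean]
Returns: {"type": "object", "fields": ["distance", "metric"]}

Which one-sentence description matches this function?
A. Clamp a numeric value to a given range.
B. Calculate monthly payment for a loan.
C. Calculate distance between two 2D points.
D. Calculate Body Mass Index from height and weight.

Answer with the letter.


Parameters x1, y1, x2, y2, metric and return ["distance", "metric"] fit: Calculate distance between two 2D points.
C


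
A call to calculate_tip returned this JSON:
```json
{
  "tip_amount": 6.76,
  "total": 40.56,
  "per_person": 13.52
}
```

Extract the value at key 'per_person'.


13.52


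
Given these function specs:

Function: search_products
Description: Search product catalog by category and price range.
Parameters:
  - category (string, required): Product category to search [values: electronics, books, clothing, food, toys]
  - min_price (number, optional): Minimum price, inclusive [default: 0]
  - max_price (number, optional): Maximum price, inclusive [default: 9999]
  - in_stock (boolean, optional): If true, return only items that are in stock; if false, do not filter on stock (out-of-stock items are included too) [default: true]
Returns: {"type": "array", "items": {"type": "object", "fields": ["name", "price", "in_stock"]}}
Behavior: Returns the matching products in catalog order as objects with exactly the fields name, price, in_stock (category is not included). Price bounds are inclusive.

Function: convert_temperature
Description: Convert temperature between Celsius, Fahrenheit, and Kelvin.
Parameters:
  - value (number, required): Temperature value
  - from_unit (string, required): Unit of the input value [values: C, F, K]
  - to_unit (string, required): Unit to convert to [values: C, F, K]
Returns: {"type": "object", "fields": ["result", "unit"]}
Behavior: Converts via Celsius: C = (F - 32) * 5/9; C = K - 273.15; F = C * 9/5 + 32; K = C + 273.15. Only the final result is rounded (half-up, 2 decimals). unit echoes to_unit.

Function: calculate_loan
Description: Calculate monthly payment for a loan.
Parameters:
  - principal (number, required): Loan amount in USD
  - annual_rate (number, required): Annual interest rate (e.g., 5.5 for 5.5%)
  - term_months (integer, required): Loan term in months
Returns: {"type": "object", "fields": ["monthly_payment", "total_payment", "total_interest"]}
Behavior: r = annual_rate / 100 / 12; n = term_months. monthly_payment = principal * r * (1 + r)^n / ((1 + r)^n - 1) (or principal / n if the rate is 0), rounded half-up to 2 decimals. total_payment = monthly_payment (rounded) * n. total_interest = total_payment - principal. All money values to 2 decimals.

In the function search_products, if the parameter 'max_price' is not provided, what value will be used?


The search_products spec declares:
  - max_price (number, optional): Maximum price, inclusive [default: 9999]
Default:
9999


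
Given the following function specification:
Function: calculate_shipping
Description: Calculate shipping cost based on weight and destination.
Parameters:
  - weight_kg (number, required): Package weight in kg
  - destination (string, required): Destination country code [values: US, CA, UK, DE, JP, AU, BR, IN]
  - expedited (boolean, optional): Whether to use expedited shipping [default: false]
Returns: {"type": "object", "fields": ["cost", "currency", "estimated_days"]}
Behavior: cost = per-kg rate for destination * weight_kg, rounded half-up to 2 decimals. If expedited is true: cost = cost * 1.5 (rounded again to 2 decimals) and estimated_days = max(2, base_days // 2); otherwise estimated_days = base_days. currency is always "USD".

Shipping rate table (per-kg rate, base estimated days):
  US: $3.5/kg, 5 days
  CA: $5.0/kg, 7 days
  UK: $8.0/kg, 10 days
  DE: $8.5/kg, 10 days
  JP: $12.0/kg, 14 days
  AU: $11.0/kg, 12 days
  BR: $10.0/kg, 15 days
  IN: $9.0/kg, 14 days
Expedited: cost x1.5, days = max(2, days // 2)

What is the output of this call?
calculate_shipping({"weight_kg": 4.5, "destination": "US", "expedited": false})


Rate for US: $3.5/kg, base 5 days
cost = 3.5 * 4.5 = 15.75 -> 15.75
expedited not set/false: estimated_days = 5
Output:
{"cost": 15.75, "currency": "USD", "estimated_days": 5}


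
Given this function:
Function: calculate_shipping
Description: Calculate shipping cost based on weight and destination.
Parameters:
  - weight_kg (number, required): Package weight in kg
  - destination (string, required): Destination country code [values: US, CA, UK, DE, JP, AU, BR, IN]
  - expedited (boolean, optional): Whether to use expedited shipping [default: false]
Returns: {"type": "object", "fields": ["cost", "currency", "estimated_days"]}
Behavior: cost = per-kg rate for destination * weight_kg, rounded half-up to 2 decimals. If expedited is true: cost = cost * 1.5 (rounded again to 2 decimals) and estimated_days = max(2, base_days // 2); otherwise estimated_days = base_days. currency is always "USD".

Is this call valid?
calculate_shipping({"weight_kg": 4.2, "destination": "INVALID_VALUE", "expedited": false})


Checking parameter values...
Parameter 'destination' has value 'INVALID_VALUE' not in allowed: US, CA, UK, DE, JP, AU, BR, IN
Invalid - 'destination' must be one of US, CA, UK, DE, JP, AU, BR, IN


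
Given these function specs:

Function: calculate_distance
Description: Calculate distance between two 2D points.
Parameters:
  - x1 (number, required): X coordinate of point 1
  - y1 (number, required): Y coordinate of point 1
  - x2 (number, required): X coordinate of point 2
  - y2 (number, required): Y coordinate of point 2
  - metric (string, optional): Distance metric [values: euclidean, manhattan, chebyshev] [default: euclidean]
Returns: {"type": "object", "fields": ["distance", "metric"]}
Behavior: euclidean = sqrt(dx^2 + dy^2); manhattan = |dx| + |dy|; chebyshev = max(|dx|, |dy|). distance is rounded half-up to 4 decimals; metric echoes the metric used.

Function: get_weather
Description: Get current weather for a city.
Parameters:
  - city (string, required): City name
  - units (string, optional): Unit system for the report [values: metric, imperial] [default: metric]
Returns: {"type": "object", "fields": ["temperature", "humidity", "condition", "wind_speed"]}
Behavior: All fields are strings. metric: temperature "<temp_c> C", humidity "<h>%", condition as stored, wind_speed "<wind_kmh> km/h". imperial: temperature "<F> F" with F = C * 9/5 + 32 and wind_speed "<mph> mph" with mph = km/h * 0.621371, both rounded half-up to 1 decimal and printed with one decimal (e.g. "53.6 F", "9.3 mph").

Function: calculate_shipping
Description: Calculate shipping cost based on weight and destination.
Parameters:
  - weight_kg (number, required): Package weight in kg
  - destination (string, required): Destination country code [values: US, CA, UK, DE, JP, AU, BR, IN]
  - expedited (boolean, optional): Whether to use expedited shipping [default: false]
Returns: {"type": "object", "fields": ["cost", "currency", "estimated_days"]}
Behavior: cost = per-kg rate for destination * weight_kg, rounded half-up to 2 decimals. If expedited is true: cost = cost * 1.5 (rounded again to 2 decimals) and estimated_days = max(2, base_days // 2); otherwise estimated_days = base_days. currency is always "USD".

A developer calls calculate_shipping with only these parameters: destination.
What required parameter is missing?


Required parameters: weight_kg, destination
Provided: destination
Missing: weight_kg
weight_kg


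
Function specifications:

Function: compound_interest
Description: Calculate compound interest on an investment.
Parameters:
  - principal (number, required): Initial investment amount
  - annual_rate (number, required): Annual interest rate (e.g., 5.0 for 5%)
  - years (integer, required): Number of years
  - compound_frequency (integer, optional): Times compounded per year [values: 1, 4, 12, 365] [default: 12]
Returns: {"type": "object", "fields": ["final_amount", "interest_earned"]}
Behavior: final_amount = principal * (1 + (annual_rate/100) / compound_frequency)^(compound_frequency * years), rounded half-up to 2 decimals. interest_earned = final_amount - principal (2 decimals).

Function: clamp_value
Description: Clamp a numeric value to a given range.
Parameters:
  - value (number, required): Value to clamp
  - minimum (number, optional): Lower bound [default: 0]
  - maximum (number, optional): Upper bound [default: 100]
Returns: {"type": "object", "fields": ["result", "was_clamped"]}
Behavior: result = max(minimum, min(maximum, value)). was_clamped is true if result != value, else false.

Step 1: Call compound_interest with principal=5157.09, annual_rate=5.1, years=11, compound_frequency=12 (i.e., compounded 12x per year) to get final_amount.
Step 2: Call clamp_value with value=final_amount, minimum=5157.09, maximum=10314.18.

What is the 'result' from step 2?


Step 1: compound_interest
  rate per period = 5.1/100/12 = 0.00425 (keep full precision); periods = 12 * 11 = 132
  (1 + 0.00425)^132 = 1.75034208
  final_amount = 5157.09 * 1.75034208 = 9026.671627 -> 9026.67
  interest_earned = 9026.67 - 5157.09 = 3869.58
  -> final_amount = 9026.67
Step 2: clamp_value(value=9026.67, minimum=5157.09, maximum=10314.18)
  result = max(5157.09, min(10314.18, 9026.67)) = max(5157.09, 9026.67) = 9026.67
  was_clamped = (9026.67 != 9026.67) = false
  -> result = 9026.67
9026.67


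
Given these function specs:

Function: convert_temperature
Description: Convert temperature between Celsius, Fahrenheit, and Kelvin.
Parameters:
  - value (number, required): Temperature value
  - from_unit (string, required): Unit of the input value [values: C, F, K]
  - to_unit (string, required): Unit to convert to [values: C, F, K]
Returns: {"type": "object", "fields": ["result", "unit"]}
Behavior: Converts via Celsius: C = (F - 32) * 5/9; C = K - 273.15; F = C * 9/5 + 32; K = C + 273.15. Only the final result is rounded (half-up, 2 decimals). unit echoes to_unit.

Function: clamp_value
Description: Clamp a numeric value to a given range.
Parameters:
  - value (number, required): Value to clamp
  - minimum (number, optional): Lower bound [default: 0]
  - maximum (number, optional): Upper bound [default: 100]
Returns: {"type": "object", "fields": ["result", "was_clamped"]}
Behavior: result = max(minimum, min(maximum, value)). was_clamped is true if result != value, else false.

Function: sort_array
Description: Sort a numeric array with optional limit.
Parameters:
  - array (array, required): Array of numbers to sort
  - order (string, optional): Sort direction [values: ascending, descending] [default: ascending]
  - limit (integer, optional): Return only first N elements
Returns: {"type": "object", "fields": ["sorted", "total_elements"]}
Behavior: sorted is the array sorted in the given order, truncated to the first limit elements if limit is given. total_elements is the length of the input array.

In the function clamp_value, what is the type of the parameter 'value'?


The clamp_value spec declares:
  - value (number, required): Value to clamp
Type:
number
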